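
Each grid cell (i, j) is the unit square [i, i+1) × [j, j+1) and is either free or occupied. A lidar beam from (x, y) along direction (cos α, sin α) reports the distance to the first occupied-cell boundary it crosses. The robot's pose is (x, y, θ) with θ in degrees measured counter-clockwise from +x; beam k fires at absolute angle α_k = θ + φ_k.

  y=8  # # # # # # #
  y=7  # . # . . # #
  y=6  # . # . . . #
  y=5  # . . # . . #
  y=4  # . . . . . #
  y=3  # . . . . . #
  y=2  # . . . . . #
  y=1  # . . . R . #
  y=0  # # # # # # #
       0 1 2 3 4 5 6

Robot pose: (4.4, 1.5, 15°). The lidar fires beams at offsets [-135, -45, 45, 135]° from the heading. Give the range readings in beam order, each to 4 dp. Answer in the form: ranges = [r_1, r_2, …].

ranges = [0.5774, 1.0000, 3.2000, 3.9260]

beam 1: φ=-135°, α=240°
  d=(-0.5000,-0.8660)  start (4,1)  tX=0.8000 tY=0.5774  stride 1/|dx|=2.0000 1/|dy|=1.1547
    cross y-line → (4,0), t=0.5774 (wall)
  → r_1 = 0.5774
beam 2: φ=-45°, α=330°
  d=(0.8660,-0.5000)  start (4,1)  tX=0.6928 tY=1.0000  stride 1/|dx|=1.1547 1/|dy|=2.0000
    cross x-line → (5,1), t=0.6928
    cross y-line → (5,0), t=1.0000 (wall)
  → r_2 = 1.0000
beam 3: φ=45°, α=60°
  d=(0.5000,0.8660)  start (4,1)  tX=1.2000 tY=0.5774  stride 1/|dx|=2.0000 1/|dy|=1.1547
    cross y-line → (4,2), t=0.5774
    cross x-line → (5,2), t=1.2000
    cross y-line → (5,3), t=1.7321
    cross y-line → (5,4), t=2.8868
    cross x-line → (6,4), t=3.2000 (wall)
  → r_3 = 3.2000
beam 4: φ=135°, α=150°
  d=(-0.8660,0.5000)  start (4,1)  tX=0.4619 tY=1.0000  stride 1/|dx|=1.1547 1/|dy|=2.0000
    cross x-line → (3,1), t=0.4619
    cross y-line → (3,2), t=1.0000
    cross x-line → (2,2), t=1.6166
    cross x-line → (1,2), t=2.7713
    cross y-line → (1,3), t=3.0000
    cross x-line → (0,3), t=3.9260 (wall)
  → r_4 = 3.9260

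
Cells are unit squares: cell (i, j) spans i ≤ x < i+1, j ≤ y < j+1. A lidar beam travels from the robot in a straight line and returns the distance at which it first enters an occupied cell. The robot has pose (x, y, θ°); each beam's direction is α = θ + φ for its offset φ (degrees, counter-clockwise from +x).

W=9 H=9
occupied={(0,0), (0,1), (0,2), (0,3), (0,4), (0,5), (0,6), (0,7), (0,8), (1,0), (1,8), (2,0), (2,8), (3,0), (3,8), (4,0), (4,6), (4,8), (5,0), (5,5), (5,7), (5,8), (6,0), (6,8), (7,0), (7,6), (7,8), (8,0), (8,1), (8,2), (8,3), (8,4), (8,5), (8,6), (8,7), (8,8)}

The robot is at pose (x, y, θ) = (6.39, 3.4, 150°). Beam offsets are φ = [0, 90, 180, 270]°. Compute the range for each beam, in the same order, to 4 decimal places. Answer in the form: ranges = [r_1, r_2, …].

beam 1: φ=0°, α=150°
  dir = (cos 150°, sin 150°) = (-0.8660, 0.5000); from cell (6,3)
  next x-line at t=0.4503, next y-line at t=1.2000; Δt_x=1.1547, Δt_y=2.0000
    x: enter (5,3) at t=0.4503
    y: enter (5,4) at t=1.2000
    x: enter (4,4) at t=1.6050
    x: enter (3,4) at t=2.7597
    y: enter (3,5) at t=3.2000
    x: enter (2,5) at t=3.9144
    x: enter (1,5) at t=5.0691
    y: enter (1,6) at t=5.2000
    x: enter (0,6) at t=6.2238 ← occupied
  → r_1 = 6.2238
beam 2: φ=90°, α=240°
  dir = (cos 240°, sin 240°) = (-0.5000, -0.8660); from cell (6,3)
  next x-line at t=0.7800, next y-line at t=0.4619; Δt_x=2.0000, Δt_y=1.1547
    y: enter (6,2) at t=0.4619
    x: enter (5,2) at t=0.7800
    y: enter (5,1) at t=1.6166
    y: enter (5,0) at t=2.7713 ← occupied
  → r_2 = 2.7713
beam 3: φ=180°, α=330°
  dir = (cos 330°, sin 330°) = (0.8660, -0.5000); from cell (6,3)
  next x-line at t=0.7044, next y-line at t=0.8000; Δt_x=1.1547, Δt_y=2.0000
    x: enter (7,3) at t=0.7044
    y: enter (7,2) at t=0.8000
    x: enter (8,2) at t=1.8591 ← occupied
  → r_3 = 1.8591
beam 4: φ=270°, α=60°
  dir = (cos 60°, sin 60°) = (0.5000, 0.8660); from cell (6,3)
  next x-line at t=1.2200, next y-line at t=0.6928; Δt_x=2.0000, Δt_y=1.1547
    y: enter (6,4) at t=0.6928
    x: enter (7,4) at t=1.2200
    y: enter (7,5) at t=1.8475
    y: enter (7,6) at t=3.0022 ← occupied
  → r_4 = 3.0022

ranges = [6.2238, 2.7713, 1.8591, 3.0022]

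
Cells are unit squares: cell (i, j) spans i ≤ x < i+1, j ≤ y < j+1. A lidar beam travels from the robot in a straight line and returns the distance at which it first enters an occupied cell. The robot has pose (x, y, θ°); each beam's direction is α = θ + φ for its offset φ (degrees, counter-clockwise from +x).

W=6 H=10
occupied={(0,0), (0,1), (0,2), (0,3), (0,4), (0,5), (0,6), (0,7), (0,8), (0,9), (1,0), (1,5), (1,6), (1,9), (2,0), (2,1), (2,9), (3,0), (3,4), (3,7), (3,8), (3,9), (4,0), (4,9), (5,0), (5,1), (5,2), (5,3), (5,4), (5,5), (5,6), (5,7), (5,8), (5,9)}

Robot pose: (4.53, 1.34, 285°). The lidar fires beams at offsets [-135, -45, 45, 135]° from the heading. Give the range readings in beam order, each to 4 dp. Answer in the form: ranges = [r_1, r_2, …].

ranges = [4.0761, 0.3926, 0.5427, 0.9400]

beam 1: φ=-135°, α=150°
  cosα=-0.8660 sinα=0.5000 | (4,1) | tMaxX 0.6120 tMaxY 1.3200 | tΔX 1.1547 tΔY 2.0000
    t=0.6120 [x] (3,1)
    t=1.3200 [y] (3,2)
    t=1.7667 [x] (2,2)
    t=2.9214 [x] (1,2)
    t=3.3200 [y] (1,3)
    t=4.0761 [x] (0,3) — stop
  → r_1 = 4.0761
beam 2: φ=-45°, α=240°
  cosα=-0.5000 sinα=-0.8660 | (4,1) | tMaxX 1.0600 tMaxY 0.3926 | tΔX 2.0000 tΔY 1.1547
    t=0.3926 [y] (4,0) — stop
  → r_2 = 0.3926
beam 3: φ=45°, α=330°
  cosα=0.8660 sinα=-0.5000 | (4,1) | tMaxX 0.5427 tMaxY 0.6800 | tΔX 1.1547 tΔY 2.0000
    t=0.5427 [x] (5,1) — stop
  → r_3 = 0.5427
beam 4: φ=135°, α=60°
  cosα=0.5000 sinα=0.8660 | (4,1) | tMaxX 0.9400 tMaxY 0.7621 | tΔX 2.0000 tΔY 1.1547
    t=0.7621 [y] (4,2)
    t=0.9400 [x] (5,2) — stop
  → r_4 = 0.9400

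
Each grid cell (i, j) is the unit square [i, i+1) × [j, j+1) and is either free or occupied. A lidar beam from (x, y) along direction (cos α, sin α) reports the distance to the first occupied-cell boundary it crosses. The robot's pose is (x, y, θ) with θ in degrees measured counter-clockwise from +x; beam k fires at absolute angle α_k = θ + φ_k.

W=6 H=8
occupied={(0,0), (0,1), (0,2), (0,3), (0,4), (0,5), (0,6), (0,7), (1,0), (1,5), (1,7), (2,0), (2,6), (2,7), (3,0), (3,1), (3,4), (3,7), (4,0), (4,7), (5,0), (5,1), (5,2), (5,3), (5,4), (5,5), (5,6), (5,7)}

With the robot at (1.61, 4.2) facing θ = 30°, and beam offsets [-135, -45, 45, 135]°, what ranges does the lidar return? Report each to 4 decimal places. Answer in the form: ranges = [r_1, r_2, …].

ranges = [2.3569, 3.5096, 0.8282, 0.6315]

beam 1: φ=-135°, α=255°
  d=(-0.2588,-0.9659)  start (1,4)  tX=2.3569 tY=0.2071  stride 1/|dx|=3.8637 1/|dy|=1.0353
    cross y-line → (1,3), t=0.2071
    cross y-line → (1,2), t=1.2423
    cross y-line → (1,1), t=2.2776
    cross x-line → (0,1), t=2.3569 (wall)
  → r_1 = 2.3569
beam 2: φ=-45°, α=345°
  d=(0.9659,-0.2588)  start (1,4)  tX=0.4038 tY=0.7727  stride 1/|dx|=1.0353 1/|dy|=3.8637
    cross x-line → (2,4), t=0.4038
    cross y-line → (2,3), t=0.7727
    cross x-line → (3,3), t=1.4390
    cross x-line → (4,3), t=2.4743
    cross x-line → (5,3), t=3.5096 (wall)
  → r_2 = 3.5096
beam 3: φ=45°, α=75°
  d=(0.2588,0.9659)  start (1,4)  tX=1.5068 tY=0.8282  stride 1/|dx|=3.8637 1/|dy|=1.0353
    cross y-line → (1,5), t=0.8282 (wall)
  → r_3 = 0.8282
beam 4: φ=135°, α=165°
  d=(-0.9659,0.2588)  start (1,4)  tX=0.6315 tY=3.0910  stride 1/|dx|=1.0353 1/|dy|=3.8637
    cross x-line → (0,4), t=0.6315 (wall)
  → r_4 = 0.6315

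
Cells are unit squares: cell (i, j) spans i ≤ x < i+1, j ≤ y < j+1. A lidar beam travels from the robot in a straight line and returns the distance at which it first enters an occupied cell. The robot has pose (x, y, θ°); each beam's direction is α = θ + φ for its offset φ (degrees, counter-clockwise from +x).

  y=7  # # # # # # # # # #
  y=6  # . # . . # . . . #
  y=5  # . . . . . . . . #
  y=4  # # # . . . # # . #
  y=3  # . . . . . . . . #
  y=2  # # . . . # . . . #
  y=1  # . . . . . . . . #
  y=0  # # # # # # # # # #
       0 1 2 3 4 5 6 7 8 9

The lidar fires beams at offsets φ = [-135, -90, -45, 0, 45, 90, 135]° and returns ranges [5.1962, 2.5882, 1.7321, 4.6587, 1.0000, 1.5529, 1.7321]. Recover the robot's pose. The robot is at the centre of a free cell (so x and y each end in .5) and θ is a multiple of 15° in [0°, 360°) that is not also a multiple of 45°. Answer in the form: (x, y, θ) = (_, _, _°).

(x, y, θ) = (4.5, 5.5, 15°)

Enumerate (i+0.5, j+0.5, θ) over the 40 free cells and 16 admissible headings. For each, cast all 7 beams and compare to the given ranges.
  (5.5, 4.5, 240°): beam 1 = 1.5529 ≠ 5.1962 ✗
  (2.5, 5.5, 30°): beam 1 = 0.5176 ≠ 5.1962 ✗
  (3.5, 4.5, 195°): beam 1 = 2.8868 ≠ 5.1962 ✗
  …
  (4.5, 5.5, 15°): r_1=5.1962, r_2=2.5882, r_3=1.7321, r_4=4.6587, r_5=1.0000, r_6=1.5529, r_7=1.7321 — all match ✓
No second candidate reproduces the full scan.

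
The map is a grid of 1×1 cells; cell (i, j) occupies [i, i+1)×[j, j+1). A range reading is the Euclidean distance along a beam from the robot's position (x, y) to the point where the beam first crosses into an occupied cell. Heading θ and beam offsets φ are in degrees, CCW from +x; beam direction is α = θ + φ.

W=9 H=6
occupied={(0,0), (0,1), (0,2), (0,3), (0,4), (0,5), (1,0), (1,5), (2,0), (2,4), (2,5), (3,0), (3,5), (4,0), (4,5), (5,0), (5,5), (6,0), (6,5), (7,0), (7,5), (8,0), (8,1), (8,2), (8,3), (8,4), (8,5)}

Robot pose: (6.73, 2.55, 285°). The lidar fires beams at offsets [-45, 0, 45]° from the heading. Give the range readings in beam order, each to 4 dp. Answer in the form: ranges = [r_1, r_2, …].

beam 1: φ=-45°, α=240°
  cosα=-0.5000 sinα=-0.8660 | (6,2) | tMaxX 1.4600 tMaxY 0.6351 | tΔX 2.0000 tΔY 1.1547
    t=0.6351 [y] (6,1)
    t=1.4600 [x] (5,1)
    t=1.7898 [y] (5,0) — stop
  → r_1 = 1.7898
beam 2: φ=0°, α=285°
  cosα=0.2588 sinα=-0.9659 | (6,2) | tMaxX 1.0432 tMaxY 0.5694 | tΔX 3.8637 tΔY 1.0353
    t=0.5694 [y] (6,1)
    t=1.0432 [x] (7,1)
    t=1.6047 [y] (7,0) — stop
  → r_2 = 1.6047
beam 3: φ=45°, α=330°
  cosα=0.8660 sinα=-0.5000 | (6,2) | tMaxX 0.3118 tMaxY 1.1000 | tΔX 1.1547 tΔY 2.0000
    t=0.3118 [x] (7,2)
    t=1.1000 [y] (7,1)
    t=1.4665 [x] (8,1) — stop
  → r_3 = 1.4665

ranges = [1.7898, 1.6047, 1.4665]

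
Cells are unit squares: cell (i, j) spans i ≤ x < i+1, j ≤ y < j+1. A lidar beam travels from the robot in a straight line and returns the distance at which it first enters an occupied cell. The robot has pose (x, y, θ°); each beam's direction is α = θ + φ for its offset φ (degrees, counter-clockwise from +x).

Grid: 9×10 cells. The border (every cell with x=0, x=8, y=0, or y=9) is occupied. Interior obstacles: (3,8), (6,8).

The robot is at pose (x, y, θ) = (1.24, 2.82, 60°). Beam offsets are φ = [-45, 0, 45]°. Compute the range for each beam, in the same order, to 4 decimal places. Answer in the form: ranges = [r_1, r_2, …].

beam 1: φ=-45°, α=15°
  direction (0.9659, 0.2588); cell (1,2); t to first gridline: x 0.7868, y 0.6955 (then +1.0353 / +3.8637)
    (1,3) via y @ 0.6955
    (2,3) via x @ 0.7868
    (3,3) via x @ 1.8221
    (4,3) via x @ 2.8574
    (5,3) via x @ 3.8926
    (5,4) via y @ 4.5592
    (6,4) via x @ 4.9279
    (7,4) via x @ 5.9632
    (8,4) via x @ 6.9985  # hit
  → r_1 = 6.9985
beam 2: φ=0°, α=60°
  direction (0.5000, 0.8660); cell (1,2); t to first gridline: x 1.5200, y 0.2078 (then +2.0000 / +1.1547)
    (1,3) via y @ 0.2078
    (1,4) via y @ 1.3625
    (2,4) via x @ 1.5200
    (2,5) via y @ 2.5172
    (3,5) via x @ 3.5200
    (3,6) via y @ 3.6719
    (3,7) via y @ 4.8266
    (4,7) via x @ 5.5200
    (4,8) via y @ 5.9813
    (4,9) via y @ 7.1360  # hit
  → r_2 = 7.1360
beam 3: φ=45°, α=105°
  direction (-0.2588, 0.9659); cell (1,2); t to first gridline: x 0.9273, y 0.1863 (then +3.8637 / +1.0353)
    (1,3) via y @ 0.1863
    (0,3) via x @ 0.9273  # hit
  → r_3 = 0.9273

ranges = [6.9985, 7.1360, 0.9273]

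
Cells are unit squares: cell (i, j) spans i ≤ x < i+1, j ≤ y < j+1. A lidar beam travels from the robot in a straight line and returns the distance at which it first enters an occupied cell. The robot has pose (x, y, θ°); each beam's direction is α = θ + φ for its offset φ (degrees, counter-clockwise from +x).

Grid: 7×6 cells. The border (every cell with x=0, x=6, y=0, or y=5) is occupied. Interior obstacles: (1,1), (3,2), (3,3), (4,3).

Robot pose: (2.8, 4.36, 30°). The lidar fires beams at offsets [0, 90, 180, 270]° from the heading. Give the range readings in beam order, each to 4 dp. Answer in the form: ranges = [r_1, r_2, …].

ranges = [1.2800, 0.7390, 2.0785, 0.4157]

beam 1: φ=0°, α=30°
  d=(0.8660,0.5000)  start (2,4)  tX=0.2309 tY=1.2800  stride 1/|dx|=1.1547 1/|dy|=2.0000
    cross x-line → (3,4), t=0.2309
    cross y-line → (3,5), t=1.2800 (wall)
  → r_1 = 1.2800
beam 2: φ=90°, α=120°
  d=(-0.5000,0.8660)  start (2,4)  tX=1.6000 tY=0.7390  stride 1/|dx|=2.0000 1/|dy|=1.1547
    cross y-line → (2,5), t=0.7390 (wall)
  → r_2 = 0.7390
beam 3: φ=180°, α=210°
  d=(-0.8660,-0.5000)  start (2,4)  tX=0.9238 tY=0.7200  stride 1/|dx|=1.1547 1/|dy|=2.0000
    cross y-line → (2,3), t=0.7200
    cross x-line → (1,3), t=0.9238
    cross x-line → (0,3), t=2.0785 (wall)
  → r_3 = 2.0785
beam 4: φ=270°, α=300°
  d=(0.5000,-0.8660)  start (2,4)  tX=0.4000 tY=0.4157  stride 1/|dx|=2.0000 1/|dy|=1.1547
    cross x-line → (3,4), t=0.4000
    cross y-line → (3,3), t=0.4157 (wall)
  → r_4 = 0.4157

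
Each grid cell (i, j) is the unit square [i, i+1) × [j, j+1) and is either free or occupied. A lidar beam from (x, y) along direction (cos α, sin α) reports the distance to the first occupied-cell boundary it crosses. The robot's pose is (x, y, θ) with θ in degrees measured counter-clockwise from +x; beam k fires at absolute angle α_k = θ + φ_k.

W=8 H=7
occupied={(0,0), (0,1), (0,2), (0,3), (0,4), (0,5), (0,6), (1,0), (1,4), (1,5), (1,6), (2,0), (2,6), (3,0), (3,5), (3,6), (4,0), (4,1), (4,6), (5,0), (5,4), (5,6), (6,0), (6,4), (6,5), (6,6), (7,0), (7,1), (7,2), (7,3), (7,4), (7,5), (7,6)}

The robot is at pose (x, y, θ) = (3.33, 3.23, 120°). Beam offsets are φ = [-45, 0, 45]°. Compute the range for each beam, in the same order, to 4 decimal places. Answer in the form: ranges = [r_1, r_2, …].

beam 1: φ=-45°, α=75°
  direction (0.2588, 0.9659); cell (3,3); t to first gridline: x 2.5887, y 0.7972 (then +3.8637 / +1.0353)
    (3,4) via y @ 0.7972
    (3,5) via y @ 1.8324  # hit
  → r_1 = 1.8324
beam 2: φ=0°, α=120°
  direction (-0.5000, 0.8660); cell (3,3); t to first gridline: x 0.6600, y 0.8891 (then +2.0000 / +1.1547)
    (2,3) via x @ 0.6600
    (2,4) via y @ 0.8891
    (2,5) via y @ 2.0438
    (1,5) via x @ 2.6600  # hit
  → r_2 = 2.6600
beam 3: φ=45°, α=165°
  direction (-0.9659, 0.2588); cell (3,3); t to first gridline: x 0.3416, y 2.9751 (then +1.0353 / +3.8637)
    (2,3) via x @ 0.3416
    (1,3) via x @ 1.3769
    (0,3) via x @ 2.4122  # hit
  → r_3 = 2.4122

ranges = [1.8324, 2.6600, 2.4122]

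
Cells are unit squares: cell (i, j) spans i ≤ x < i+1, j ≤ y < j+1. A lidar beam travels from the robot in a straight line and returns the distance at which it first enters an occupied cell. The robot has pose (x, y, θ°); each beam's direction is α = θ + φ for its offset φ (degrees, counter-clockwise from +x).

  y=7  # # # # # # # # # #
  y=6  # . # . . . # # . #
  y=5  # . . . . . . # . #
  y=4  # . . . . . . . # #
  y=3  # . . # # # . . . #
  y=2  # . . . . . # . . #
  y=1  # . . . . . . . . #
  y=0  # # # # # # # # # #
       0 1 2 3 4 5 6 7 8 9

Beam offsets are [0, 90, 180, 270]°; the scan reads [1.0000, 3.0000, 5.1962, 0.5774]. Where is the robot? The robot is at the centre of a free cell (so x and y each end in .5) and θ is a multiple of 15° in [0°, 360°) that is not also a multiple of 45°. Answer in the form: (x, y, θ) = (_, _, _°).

(x, y, θ) = (1.5, 2.5, 240°)

Enumerate (i+0.5, j+0.5, θ) over the 39 free cells and 16 admissible headings. For each, cast all 4 beams and compare to the given ranges.
  (6.5, 3.5, 105°): beam 1 = 3.6235 ≠ 1.0000 ✗
  (3.5, 5.5, 165°): beam 1 = 2.5882 ≠ 1.0000 ✗
  (7.5, 2.5, 195°): beam 1 = 0.5176 ≠ 1.0000 ✗
  (8.5, 6.5, 195°): beam 1 = 0.5176 ≠ 1.0000 ✗
  …
  (1.5, 2.5, 240°): r_1=1.0000, r_2=3.0000, r_3=5.1962, r_4=0.5774 — all match ✓
Only this pose fits every beam.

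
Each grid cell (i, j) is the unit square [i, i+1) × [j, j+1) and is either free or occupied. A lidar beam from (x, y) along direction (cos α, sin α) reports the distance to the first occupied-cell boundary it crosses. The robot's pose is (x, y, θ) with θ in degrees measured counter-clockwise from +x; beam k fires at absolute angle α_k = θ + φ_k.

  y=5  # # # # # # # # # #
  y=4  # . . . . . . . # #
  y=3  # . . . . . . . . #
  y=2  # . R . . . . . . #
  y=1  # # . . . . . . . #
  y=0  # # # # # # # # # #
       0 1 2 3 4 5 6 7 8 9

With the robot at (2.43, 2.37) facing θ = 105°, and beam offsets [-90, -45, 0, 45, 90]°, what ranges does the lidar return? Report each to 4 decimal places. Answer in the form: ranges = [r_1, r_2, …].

ranges = [6.2978, 3.0369, 2.7228, 1.6512, 1.4296]

beam 1: φ=-90°, α=15°
  d=(0.9659,0.2588)  start (2,2)  tX=0.5901 tY=2.4341  stride 1/|dx|=1.0353 1/|dy|=3.8637
    cross x-line → (3,2), t=0.5901
    cross x-line → (4,2), t=1.6254
    cross y-line → (4,3), t=2.4341
    cross x-line → (5,3), t=2.6607
    cross x-line → (6,3), t=3.6959
    cross x-line → (7,3), t=4.7312
    cross x-line → (8,3), t=5.7665
    cross y-line → (8,4), t=6.2978 (wall)
  → r_1 = 6.2978
beam 2: φ=-45°, α=60°
  d=(0.5000,0.8660)  start (2,2)  tX=1.1400 tY=0.7275  stride 1/|dx|=2.0000 1/|dy|=1.1547
    cross y-line → (2,3), t=0.7275
    cross x-line → (3,3), t=1.1400
    cross y-line → (3,4), t=1.8822
    cross y-line → (3,5), t=3.0369 (wall)
  → r_2 = 3.0369
beam 3: φ=0°, α=105°
  d=(-0.2588,0.9659)  start (2,2)  tX=1.6614 tY=0.6522  stride 1/|dx|=3.8637 1/|dy|=1.0353
    cross y-line → (2,3), t=0.6522
    cross x-line → (1,3), t=1.6614
    cross y-line → (1,4), t=1.6875
    cross y-line → (1,5), t=2.7228 (wall)
  → r_3 = 2.7228
beam 4: φ=45°, α=150°
  d=(-0.8660,0.5000)  start (2,2)  tX=0.4965 tY=1.2600  stride 1/|dx|=1.1547 1/|dy|=2.0000
    cross x-line → (1,2), t=0.4965
    cross y-line → (1,3), t=1.2600
    cross x-line → (0,3), t=1.6512 (wall)
  → r_4 = 1.6512
beam 5: φ=90°, α=195°
  d=(-0.9659,-0.2588)  start (2,2)  tX=0.4452 tY=1.4296  stride 1/|dx|=1.0353 1/|dy|=3.8637
    cross x-line → (1,2), t=0.4452
    cross y-line → (1,1), t=1.4296 (wall)
  → r_5 = 1.4296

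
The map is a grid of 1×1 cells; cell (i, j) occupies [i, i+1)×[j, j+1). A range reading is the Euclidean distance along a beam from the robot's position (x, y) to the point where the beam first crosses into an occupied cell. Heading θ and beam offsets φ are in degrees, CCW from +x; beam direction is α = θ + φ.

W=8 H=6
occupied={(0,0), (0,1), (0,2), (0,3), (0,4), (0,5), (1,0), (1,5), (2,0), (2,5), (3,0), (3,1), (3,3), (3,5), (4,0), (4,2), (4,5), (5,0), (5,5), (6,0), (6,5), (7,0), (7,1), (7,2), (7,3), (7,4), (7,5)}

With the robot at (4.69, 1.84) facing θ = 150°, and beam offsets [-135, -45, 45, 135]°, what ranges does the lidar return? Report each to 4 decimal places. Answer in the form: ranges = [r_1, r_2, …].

beam 1: φ=-135°, α=15°
  cosα=0.9659 sinα=0.2588 | (4,1) | tMaxX 0.3209 tMaxY 0.6182 | tΔX 1.0353 tΔY 3.8637
    t=0.3209 [x] (5,1)
    t=0.6182 [y] (5,2)
    t=1.3562 [x] (6,2)
    t=2.3915 [x] (7,2) — stop
  → r_1 = 2.3915
beam 2: φ=-45°, α=105°
  cosα=-0.2588 sinα=0.9659 | (4,1) | tMaxX 2.6660 tMaxY 0.1656 | tΔX 3.8637 tΔY 1.0353
    t=0.1656 [y] (4,2) — stop
  → r_2 = 0.1656
beam 3: φ=45°, α=195°
  cosα=-0.9659 sinα=-0.2588 | (4,1) | tMaxX 0.7143 tMaxY 3.2455 | tΔX 1.0353 tΔY 3.8637
    t=0.7143 [x] (3,1) — stop
  → r_3 = 0.7143
beam 4: φ=135°, α=285°
  cosα=0.2588 sinα=-0.9659 | (4,1) | tMaxX 1.1977 tMaxY 0.8696 | tΔX 3.8637 tΔY 1.0353
    t=0.8696 [y] (4,0) — stop
  → r_4 = 0.8696

ranges = [2.3915, 0.1656, 0.7143, 0.8696]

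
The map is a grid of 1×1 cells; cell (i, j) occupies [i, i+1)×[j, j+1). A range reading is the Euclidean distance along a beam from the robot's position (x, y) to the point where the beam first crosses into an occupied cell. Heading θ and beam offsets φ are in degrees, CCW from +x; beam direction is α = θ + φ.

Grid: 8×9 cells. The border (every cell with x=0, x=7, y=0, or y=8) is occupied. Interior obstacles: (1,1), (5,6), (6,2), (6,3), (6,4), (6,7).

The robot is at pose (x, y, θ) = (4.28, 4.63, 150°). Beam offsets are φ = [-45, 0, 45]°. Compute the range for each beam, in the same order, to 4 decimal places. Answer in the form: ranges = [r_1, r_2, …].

ranges = [3.4889, 3.7874, 3.3957]

beam 1: φ=-45°, α=105°
  dir = (cos 105°, sin 105°) = (-0.2588, 0.9659); from cell (4,4)
  next x-line at t=1.0818, next y-line at t=0.3831; Δt_x=3.8637, Δt_y=1.0353
    y: enter (4,5) at t=0.3831
    x: enter (3,5) at t=1.0818
    y: enter (3,6) at t=1.4183
    y: enter (3,7) at t=2.4536
    y: enter (3,8) at t=3.4889 ← occupied
  → r_1 = 3.4889
beam 2: φ=0°, α=150°
  dir = (cos 150°, sin 150°) = (-0.8660, 0.5000); from cell (4,4)
  next x-line at t=0.3233, next y-line at t=0.7400; Δt_x=1.1547, Δt_y=2.0000
    x: enter (3,4) at t=0.3233
    y: enter (3,5) at t=0.7400
    x: enter (2,5) at t=1.4780
    x: enter (1,5) at t=2.6327
    y: enter (1,6) at t=2.7400
    x: enter (0,6) at t=3.7874 ← occupied
  → r_2 = 3.7874
beam 3: φ=45°, α=195°
  dir = (cos 195°, sin 195°) = (-0.9659, -0.2588); from cell (4,4)
  next x-line at t=0.2899, next y-line at t=2.4341; Δt_x=1.0353, Δt_y=3.8637
    x: enter (3,4) at t=0.2899
    x: enter (2,4) at t=1.3252
    x: enter (1,4) at t=2.3604
    y: enter (1,3) at t=2.4341
    x: enter (0,3) at t=3.3957 ← occupied
  → r_3 = 3.3957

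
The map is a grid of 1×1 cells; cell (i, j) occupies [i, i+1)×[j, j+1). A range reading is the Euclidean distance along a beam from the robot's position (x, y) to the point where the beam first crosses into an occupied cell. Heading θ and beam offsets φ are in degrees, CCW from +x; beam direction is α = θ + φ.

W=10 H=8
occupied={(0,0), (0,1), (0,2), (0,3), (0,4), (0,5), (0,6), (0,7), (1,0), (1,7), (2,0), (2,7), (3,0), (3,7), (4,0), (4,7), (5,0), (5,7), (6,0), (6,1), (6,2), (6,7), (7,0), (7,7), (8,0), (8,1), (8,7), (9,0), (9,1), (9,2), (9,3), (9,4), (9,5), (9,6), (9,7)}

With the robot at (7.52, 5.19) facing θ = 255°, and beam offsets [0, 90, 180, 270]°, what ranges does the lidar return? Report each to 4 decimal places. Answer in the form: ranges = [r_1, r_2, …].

ranges = [2.2673, 1.5322, 1.8738, 6.7500]

beam 1: φ=0°, α=255°
  dir = (cos 255°, sin 255°) = (-0.2588, -0.9659); from cell (7,5)
  next x-line at t=2.0091, next y-line at t=0.1967; Δt_x=3.8637, Δt_y=1.0353
    y: enter (7,4) at t=0.1967
    y: enter (7,3) at t=1.2320
    x: enter (6,3) at t=2.0091
    y: enter (6,2) at t=2.2673 ← occupied
  → r_1 = 2.2673
beam 2: φ=90°, α=345°
  dir = (cos 345°, sin 345°) = (0.9659, -0.2588); from cell (7,5)
  next x-line at t=0.4969, next y-line at t=0.7341; Δt_x=1.0353, Δt_y=3.8637
    x: enter (8,5) at t=0.4969
    y: enter (8,4) at t=0.7341
    x: enter (9,4) at t=1.5322 ← occupied
  → r_2 = 1.5322
beam 3: φ=180°, α=75°
  dir = (cos 75°, sin 75°) = (0.2588, 0.9659); from cell (7,5)
  next x-line at t=1.8546, next y-line at t=0.8386; Δt_x=3.8637, Δt_y=1.0353
    y: enter (7,6) at t=0.8386
    x: enter (8,6) at t=1.8546
    y: enter (8,7) at t=1.8738 ← occupied
  → r_3 = 1.8738
beam 4: φ=270°, α=165°
  dir = (cos 165°, sin 165°) = (-0.9659, 0.2588); from cell (7,5)
  next x-line at t=0.5383, next y-line at t=3.1296; Δt_x=1.0353, Δt_y=3.8637
    x: enter (6,5) at t=0.5383
    x: enter (5,5) at t=1.5736
    x: enter (4,5) at t=2.6089
    y: enter (4,6) at t=3.1296
    x: enter (3,6) at t=3.6442
    x: enter (2,6) at t=4.6794
    x: enter (1,6) at t=5.7147
    x: enter (0,6) at t=6.7500 ← occupied
  → r_4 = 6.7500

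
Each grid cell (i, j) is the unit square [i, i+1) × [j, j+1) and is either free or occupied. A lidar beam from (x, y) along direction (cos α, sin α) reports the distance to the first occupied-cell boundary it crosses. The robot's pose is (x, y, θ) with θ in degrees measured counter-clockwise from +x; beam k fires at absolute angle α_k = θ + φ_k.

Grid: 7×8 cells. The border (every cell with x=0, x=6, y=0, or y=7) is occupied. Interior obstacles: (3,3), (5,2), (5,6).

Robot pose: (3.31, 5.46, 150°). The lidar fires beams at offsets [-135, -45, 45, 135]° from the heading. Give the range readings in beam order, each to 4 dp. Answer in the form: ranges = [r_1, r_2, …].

beam 1: φ=-135°, α=15°
  d=(0.9659,0.2588)  start (3,5)  tX=0.7143 tY=2.0864  stride 1/|dx|=1.0353 1/|dy|=3.8637
    cross x-line → (4,5), t=0.7143
    cross x-line → (5,5), t=1.7496
    cross y-line → (5,6), t=2.0864 (wall)
  → r_1 = 2.0864
beam 2: φ=-45°, α=105°
  d=(-0.2588,0.9659)  start (3,5)  tX=1.1977 tY=0.5590  stride 1/|dx|=3.8637 1/|dy|=1.0353
    cross y-line → (3,6), t=0.5590
    cross x-line → (2,6), t=1.1977
    cross y-line → (2,7), t=1.5943 (wall)
  → r_2 = 1.5943
beam 3: φ=45°, α=195°
  d=(-0.9659,-0.2588)  start (3,5)  tX=0.3209 tY=1.7773  stride 1/|dx|=1.0353 1/|dy|=3.8637
    cross x-line → (2,5), t=0.3209
    cross x-line → (1,5), t=1.3562
    cross y-line → (1,4), t=1.7773
    cross x-line → (0,4), t=2.3915 (wall)
  → r_3 = 2.3915
beam 4: φ=135°, α=285°
  d=(0.2588,-0.9659)  start (3,5)  tX=2.6660 tY=0.4762  stride 1/|dx|=3.8637 1/|dy|=1.0353
    cross y-line → (3,4), t=0.4762
    cross y-line → (3,3), t=1.5115 (wall)
  → r_4 = 1.5115

ranges = [2.0864, 1.5943, 2.3915, 1.5115]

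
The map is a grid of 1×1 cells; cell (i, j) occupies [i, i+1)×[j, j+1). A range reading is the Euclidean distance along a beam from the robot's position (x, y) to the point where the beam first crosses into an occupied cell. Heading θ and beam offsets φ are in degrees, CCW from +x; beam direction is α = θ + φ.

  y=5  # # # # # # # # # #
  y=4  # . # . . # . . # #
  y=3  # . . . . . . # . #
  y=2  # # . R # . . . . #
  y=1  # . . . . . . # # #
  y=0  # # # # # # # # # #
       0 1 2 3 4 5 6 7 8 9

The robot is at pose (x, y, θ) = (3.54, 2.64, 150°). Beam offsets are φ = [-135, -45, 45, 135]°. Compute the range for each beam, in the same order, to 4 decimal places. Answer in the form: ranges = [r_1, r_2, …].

beam 1: φ=-135°, α=15°
  d=(0.9659,0.2588)  start (3,2)  tX=0.4762 tY=1.3909  stride 1/|dx|=1.0353 1/|dy|=3.8637
    cross x-line → (4,2), t=0.4762 (wall)
  → r_1 = 0.4762
beam 2: φ=-45°, α=105°
  d=(-0.2588,0.9659)  start (3,2)  tX=2.0864 tY=0.3727  stride 1/|dx|=3.8637 1/|dy|=1.0353
    cross y-line → (3,3), t=0.3727
    cross y-line → (3,4), t=1.4080
    cross x-line → (2,4), t=2.0864 (wall)
  → r_2 = 2.0864
beam 3: φ=45°, α=195°
  d=(-0.9659,-0.2588)  start (3,2)  tX=0.5590 tY=2.4728  stride 1/|dx|=1.0353 1/|dy|=3.8637
    cross x-line → (2,2), t=0.5590
    cross x-line → (1,2), t=1.5943 (wall)
  → r_3 = 1.5943
beam 4: φ=135°, α=285°
  d=(0.2588,-0.9659)  start (3,2)  tX=1.7773 tY=0.6626  stride 1/|dx|=3.8637 1/|dy|=1.0353
    cross y-line → (3,1), t=0.6626
    cross y-line → (3,0), t=1.6979 (wall)
  → r_4 = 1.6979

ranges = [0.4762, 2.0864, 1.5943, 1.6979]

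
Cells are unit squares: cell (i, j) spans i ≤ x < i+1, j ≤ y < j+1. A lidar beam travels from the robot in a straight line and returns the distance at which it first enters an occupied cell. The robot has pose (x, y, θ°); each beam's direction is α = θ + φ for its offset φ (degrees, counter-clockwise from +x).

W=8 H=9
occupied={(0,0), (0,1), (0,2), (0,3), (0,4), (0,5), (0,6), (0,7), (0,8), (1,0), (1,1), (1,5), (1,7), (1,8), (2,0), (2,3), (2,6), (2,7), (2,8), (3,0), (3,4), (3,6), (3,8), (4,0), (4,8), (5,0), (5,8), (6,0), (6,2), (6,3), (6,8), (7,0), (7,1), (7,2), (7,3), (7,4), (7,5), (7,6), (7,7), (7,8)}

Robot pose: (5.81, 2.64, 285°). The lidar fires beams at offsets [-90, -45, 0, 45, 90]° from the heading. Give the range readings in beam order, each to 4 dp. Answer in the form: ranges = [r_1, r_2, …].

ranges = [3.9444, 1.8937, 1.6979, 0.2194, 0.1967]

beam 1: φ=-90°, α=195°
  cosα=-0.9659 sinα=-0.2588 | (5,2) | tMaxX 0.8386 tMaxY 2.4728 | tΔX 1.0353 tΔY 3.8637
    t=0.8386 [x] (4,2)
    t=1.8738 [x] (3,2)
    t=2.4728 [y] (3,1)
    t=2.9091 [x] (2,1)
    t=3.9444 [x] (1,1) — stop
  → r_1 = 3.9444
beam 2: φ=-45°, α=240°
  cosα=-0.5000 sinα=-0.8660 | (5,2) | tMaxX 1.6200 tMaxY 0.7390 | tΔX 2.0000 tΔY 1.1547
    t=0.7390 [y] (5,1)
    t=1.6200 [x] (4,1)
    t=1.8937 [y] (4,0) — stop
  → r_2 = 1.8937
beam 3: φ=0°, α=285°
  cosα=0.2588 sinα=-0.9659 | (5,2) | tMaxX 0.7341 tMaxY 0.6626 | tΔX 3.8637 tΔY 1.0353
    t=0.6626 [y] (5,1)
    t=0.7341 [x] (6,1)
    t=1.6979 [y] (6,0) — stop
  → r_3 = 1.6979
beam 4: φ=45°, α=330°
  cosα=0.8660 sinα=-0.5000 | (5,2) | tMaxX 0.2194 tMaxY 1.2800 | tΔX 1.1547 tΔY 2.0000
    t=0.2194 [x] (6,2) — stop
  → r_4 = 0.2194
beam 5: φ=90°, α=15°
  cosα=0.9659 sinα=0.2588 | (5,2) | tMaxX 0.1967 tMaxY 1.3909 | tΔX 1.0353 tΔY 3.8637
    t=0.1967 [x] (6,2) — stop
  → r_5 = 0.1967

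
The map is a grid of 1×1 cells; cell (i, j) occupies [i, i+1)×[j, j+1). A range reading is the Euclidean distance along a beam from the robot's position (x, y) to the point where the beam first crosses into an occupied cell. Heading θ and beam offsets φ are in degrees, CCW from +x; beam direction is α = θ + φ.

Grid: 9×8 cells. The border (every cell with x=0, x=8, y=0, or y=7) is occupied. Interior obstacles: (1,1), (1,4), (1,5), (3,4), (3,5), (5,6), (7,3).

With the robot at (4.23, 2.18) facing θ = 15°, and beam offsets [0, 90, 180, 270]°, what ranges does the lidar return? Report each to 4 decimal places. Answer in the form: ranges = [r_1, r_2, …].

beam 1: φ=0°, α=15°
  d=(0.9659,0.2588)  start (4,2)  tX=0.7972 tY=3.1682  stride 1/|dx|=1.0353 1/|dy|=3.8637
    cross x-line → (5,2), t=0.7972
    cross x-line → (6,2), t=1.8324
    cross x-line → (7,2), t=2.8677
    cross y-line → (7,3), t=3.1682 (wall)
  → r_1 = 3.1682
beam 2: φ=90°, α=105°
  d=(-0.2588,0.9659)  start (4,2)  tX=0.8887 tY=0.8489  stride 1/|dx|=3.8637 1/|dy|=1.0353
    cross y-line → (4,3), t=0.8489
    cross x-line → (3,3), t=0.8887
    cross y-line → (3,4), t=1.8842 (wall)
  → r_2 = 1.8842
beam 3: φ=180°, α=195°
  d=(-0.9659,-0.2588)  start (4,2)  tX=0.2381 tY=0.6955  stride 1/|dx|=1.0353 1/|dy|=3.8637
    cross x-line → (3,2), t=0.2381
    cross y-line → (3,1), t=0.6955
    cross x-line → (2,1), t=1.2734
    cross x-line → (1,1), t=2.3087 (wall)
  → r_3 = 2.3087
beam 4: φ=270°, α=285°
  d=(0.2588,-0.9659)  start (4,2)  tX=2.9751 tY=0.1863  stride 1/|dx|=3.8637 1/|dy|=1.0353
    cross y-line → (4,1), t=0.1863
    cross y-line → (4,0), t=1.2216 (wall)
  → r_4 = 1.2216

ranges = [3.1682, 1.8842, 2.3087, 1.2216]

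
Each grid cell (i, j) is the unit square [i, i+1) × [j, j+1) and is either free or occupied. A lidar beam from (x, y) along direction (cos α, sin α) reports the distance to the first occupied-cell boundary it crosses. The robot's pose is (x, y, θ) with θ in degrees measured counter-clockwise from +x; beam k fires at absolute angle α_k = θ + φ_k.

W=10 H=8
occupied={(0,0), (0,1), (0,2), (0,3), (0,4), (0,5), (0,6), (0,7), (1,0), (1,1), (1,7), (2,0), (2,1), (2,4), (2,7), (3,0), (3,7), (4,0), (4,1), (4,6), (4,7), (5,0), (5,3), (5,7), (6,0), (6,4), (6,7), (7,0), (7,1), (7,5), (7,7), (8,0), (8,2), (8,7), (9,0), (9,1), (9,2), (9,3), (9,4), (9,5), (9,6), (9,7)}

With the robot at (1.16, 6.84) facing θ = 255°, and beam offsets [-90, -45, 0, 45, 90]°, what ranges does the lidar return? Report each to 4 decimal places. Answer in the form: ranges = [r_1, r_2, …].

ranges = [0.1656, 0.1848, 0.6182, 2.1246, 2.9402]

beam 1: φ=-90°, α=165°
  cosα=-0.9659 sinα=0.2588 | (1,6) | tMaxX 0.1656 tMaxY 0.6182 | tΔX 1.0353 tΔY 3.8637
    t=0.1656 [x] (0,6) — stop
  → r_1 = 0.1656
beam 2: φ=-45°, α=210°
  cosα=-0.8660 sinα=-0.5000 | (1,6) | tMaxX 0.1848 tMaxY 1.6800 | tΔX 1.1547 tΔY 2.0000
    t=0.1848 [x] (0,6) — stop
  → r_2 = 0.1848
beam 3: φ=0°, α=255°
  cosα=-0.2588 sinα=-0.9659 | (1,6) | tMaxX 0.6182 tMaxY 0.8696 | tΔX 3.8637 tΔY 1.0353
    t=0.6182 [x] (0,6) — stop
  → r_3 = 0.6182
beam 4: φ=45°, α=300°
  cosα=0.5000 sinα=-0.8660 | (1,6) | tMaxX 1.6800 tMaxY 0.9699 | tΔX 2.0000 tΔY 1.1547
    t=0.9699 [y] (1,5)
    t=1.6800 [x] (2,5)
    t=2.1246 [y] (2,4) — stop
  → r_4 = 2.1246
beam 5: φ=90°, α=345°
  cosα=0.9659 sinα=-0.2588 | (1,6) | tMaxX 0.8696 tMaxY 3.2455 | tΔX 1.0353 tΔY 3.8637
    t=0.8696 [x] (2,6)
    t=1.9049 [x] (3,6)
    t=2.9402 [x] (4,6) — stop
  → r_5 = 2.9402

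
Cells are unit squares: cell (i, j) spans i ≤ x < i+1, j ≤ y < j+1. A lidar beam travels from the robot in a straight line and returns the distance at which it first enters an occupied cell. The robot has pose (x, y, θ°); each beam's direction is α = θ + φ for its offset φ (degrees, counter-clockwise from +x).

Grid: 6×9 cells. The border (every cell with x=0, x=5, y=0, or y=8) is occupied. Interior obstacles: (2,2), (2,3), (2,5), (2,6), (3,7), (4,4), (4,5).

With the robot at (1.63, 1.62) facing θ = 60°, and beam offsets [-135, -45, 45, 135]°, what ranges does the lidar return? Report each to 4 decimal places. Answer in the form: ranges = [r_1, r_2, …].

beam 1: φ=-135°, α=285°
  cosα=0.2588 sinα=-0.9659 | (1,1) | tMaxX 1.4296 tMaxY 0.6419 | tΔX 3.8637 tΔY 1.0353
    t=0.6419 [y] (1,0) — stop
  → r_1 = 0.6419
beam 2: φ=-45°, α=15°
  cosα=0.9659 sinα=0.2588 | (1,1) | tMaxX 0.3831 tMaxY 1.4682 | tΔX 1.0353 tΔY 3.8637
    t=0.3831 [x] (2,1)
    t=1.4183 [x] (3,1)
    t=1.4682 [y] (3,2)
    t=2.4536 [x] (4,2)
    t=3.4889 [x] (5,2) — stop
  → r_2 = 3.4889
beam 3: φ=45°, α=105°
  cosα=-0.2588 sinα=0.9659 | (1,1) | tMaxX 2.4341 tMaxY 0.3934 | tΔX 3.8637 tΔY 1.0353
    t=0.3934 [y] (1,2)
    t=1.4287 [y] (1,3)
    t=2.4341 [x] (0,3) — stop
  → r_3 = 2.4341
beam 4: φ=135°, α=195°
  cosα=-0.9659 sinα=-0.2588 | (1,1) | tMaxX 0.6522 tMaxY 2.3955 | tΔX 1.0353 tΔY 3.8637
    t=0.6522 [x] (0,1) — stop
  → r_4 = 0.6522

ranges = [0.6419, 3.4889, 2.4341, 0.6522]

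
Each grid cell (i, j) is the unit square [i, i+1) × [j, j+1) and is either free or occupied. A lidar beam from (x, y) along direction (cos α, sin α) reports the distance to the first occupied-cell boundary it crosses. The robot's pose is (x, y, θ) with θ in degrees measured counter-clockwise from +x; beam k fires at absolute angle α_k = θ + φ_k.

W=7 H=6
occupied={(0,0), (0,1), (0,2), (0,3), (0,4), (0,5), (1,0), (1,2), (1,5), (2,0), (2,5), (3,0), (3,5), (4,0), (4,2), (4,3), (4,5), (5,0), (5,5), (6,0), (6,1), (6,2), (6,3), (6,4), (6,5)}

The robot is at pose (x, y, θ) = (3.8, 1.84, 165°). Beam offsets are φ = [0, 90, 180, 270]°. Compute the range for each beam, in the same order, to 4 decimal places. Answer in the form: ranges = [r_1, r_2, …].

ranges = [1.8635, 0.8696, 2.2776, 0.7727]

beam 1: φ=0°, α=165°
  cosα=-0.9659 sinα=0.2588 | (3,1) | tMaxX 0.8282 tMaxY 0.6182 | tΔX 1.0353 tΔY 3.8637
    t=0.6182 [y] (3,2)
    t=0.8282 [x] (2,2)
    t=1.8635 [x] (1,2) — stop
  → r_1 = 1.8635
beam 2: φ=90°, α=255°
  cosα=-0.2588 sinα=-0.9659 | (3,1) | tMaxX 3.0910 tMaxY 0.8696 | tΔX 3.8637 tΔY 1.0353
    t=0.8696 [y] (3,0) — stop
  → r_2 = 0.8696
beam 3: φ=180°, α=345°
  cosα=0.9659 sinα=-0.2588 | (3,1) | tMaxX 0.2071 tMaxY 3.2455 | tΔX 1.0353 tΔY 3.8637
    t=0.2071 [x] (4,1)
    t=1.2423 [x] (5,1)
    t=2.2776 [x] (6,1) — stop
  → r_3 = 2.2776
beam 4: φ=270°, α=75°
  cosα=0.2588 sinα=0.9659 | (3,1) | tMaxX 0.7727 tMaxY 0.1656 | tΔX 3.8637 tΔY 1.0353
    t=0.1656 [y] (3,2)
    t=0.7727 [x] (4,2) — stop
  → r_4 = 0.7727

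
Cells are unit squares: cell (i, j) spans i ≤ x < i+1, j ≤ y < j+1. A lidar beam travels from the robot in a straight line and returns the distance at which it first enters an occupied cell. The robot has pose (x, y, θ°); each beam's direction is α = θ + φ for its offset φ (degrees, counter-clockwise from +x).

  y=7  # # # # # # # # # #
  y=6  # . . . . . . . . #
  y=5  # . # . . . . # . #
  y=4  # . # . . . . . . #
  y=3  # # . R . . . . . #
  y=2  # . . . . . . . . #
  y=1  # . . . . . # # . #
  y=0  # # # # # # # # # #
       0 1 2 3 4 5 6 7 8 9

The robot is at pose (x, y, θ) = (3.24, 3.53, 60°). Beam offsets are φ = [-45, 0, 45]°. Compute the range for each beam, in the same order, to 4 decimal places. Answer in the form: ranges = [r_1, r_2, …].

ranges = [5.9632, 4.0068, 0.9273]

beam 1: φ=-45°, α=15°
  dir = (cos 15°, sin 15°) = (0.9659, 0.2588); from cell (3,3)
  next x-line at t=0.7868, next y-line at t=1.8159; Δt_x=1.0353, Δt_y=3.8637
    x: enter (4,3) at t=0.7868
    y: enter (4,4) at t=1.8159
    x: enter (5,4) at t=1.8221
    x: enter (6,4) at t=2.8574
    x: enter (7,4) at t=3.8926
    x: enter (8,4) at t=4.9279
    y: enter (8,5) at t=5.6796
    x: enter (9,5) at t=5.9632 ← occupied
  → r_1 = 5.9632
beam 2: φ=0°, α=60°
  dir = (cos 60°, sin 60°) = (0.5000, 0.8660); from cell (3,3)
  next x-line at t=1.5200, next y-line at t=0.5427; Δt_x=2.0000, Δt_y=1.1547
    y: enter (3,4) at t=0.5427
    x: enter (4,4) at t=1.5200
    y: enter (4,5) at t=1.6974
    y: enter (4,6) at t=2.8521
    x: enter (5,6) at t=3.5200
    y: enter (5,7) at t=4.0068 ← occupied
  → r_2 = 4.0068
beam 3: φ=45°, α=105°
  dir = (cos 105°, sin 105°) = (-0.2588, 0.9659); from cell (3,3)
  next x-line at t=0.9273, next y-line at t=0.4866; Δt_x=3.8637, Δt_y=1.0353
    y: enter (3,4) at t=0.4866
    x: enter (2,4) at t=0.9273 ← occupied
  → r_3 = 0.9273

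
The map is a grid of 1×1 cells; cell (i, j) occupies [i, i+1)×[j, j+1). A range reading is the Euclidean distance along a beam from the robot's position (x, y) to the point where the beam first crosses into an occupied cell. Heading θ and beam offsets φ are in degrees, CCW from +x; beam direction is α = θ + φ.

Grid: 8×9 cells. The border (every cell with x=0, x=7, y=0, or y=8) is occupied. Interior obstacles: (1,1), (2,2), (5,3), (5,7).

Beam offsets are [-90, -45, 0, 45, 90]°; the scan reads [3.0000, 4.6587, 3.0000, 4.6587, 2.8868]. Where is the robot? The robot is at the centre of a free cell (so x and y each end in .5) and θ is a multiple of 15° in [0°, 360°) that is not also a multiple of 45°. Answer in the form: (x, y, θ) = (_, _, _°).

The pose lattice has 38·16 = 608 candidates. Test each by forward raycasting.
  (3.5, 4.5, 15°): beam 1 = 3.6235 ≠ 3.0000 ✗
  (4.5, 7.5, 330°): beam 1 = 6.3509 ≠ 3.0000 ✗
  (1.5, 2.5, 330°): beam 1 = 0.5774 ≠ 3.0000 ✗
  (3.5, 4.5, 105°): beam 1 = 3.6235 ≠ 3.0000 ✗
  (1.5, 5.5, 255°): beam 1 = 0.5176 ≠ 3.0000 ✗
  …
  (2.5, 5.5, 330°): r_1=3.0000, r_2=4.6587, r_3=3.0000, r_4=4.6587, r_5=2.8868 — all match ✓
Unique over the lattice → pose = (2.5, 5.5, 330°).

(x, y, θ) = (2.5, 5.5, 330°)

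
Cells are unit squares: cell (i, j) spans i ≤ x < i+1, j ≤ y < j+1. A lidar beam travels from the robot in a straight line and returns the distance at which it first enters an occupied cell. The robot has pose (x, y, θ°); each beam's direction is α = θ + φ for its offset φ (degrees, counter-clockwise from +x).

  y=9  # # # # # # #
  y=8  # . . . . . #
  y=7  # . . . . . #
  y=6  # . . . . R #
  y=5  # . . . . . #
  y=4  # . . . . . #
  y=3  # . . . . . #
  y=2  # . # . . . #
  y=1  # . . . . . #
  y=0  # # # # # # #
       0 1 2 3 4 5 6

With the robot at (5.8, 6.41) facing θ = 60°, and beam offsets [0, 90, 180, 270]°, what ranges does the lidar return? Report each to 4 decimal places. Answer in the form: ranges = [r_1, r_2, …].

ranges = [0.4000, 5.1800, 6.2469, 0.2309]

beam 1: φ=0°, α=60°
  dir = (cos 60°, sin 60°) = (0.5000, 0.8660); from cell (5,6)
  next x-line at t=0.4000, next y-line at t=0.6813; Δt_x=2.0000, Δt_y=1.1547
    x: enter (6,6) at t=0.4000 ← occupied
  → r_1 = 0.4000
beam 2: φ=90°, α=150°
  dir = (cos 150°, sin 150°) = (-0.8660, 0.5000); from cell (5,6)
  next x-line at t=0.9238, next y-line at t=1.1800; Δt_x=1.1547, Δt_y=2.0000
    x: enter (4,6) at t=0.9238
    y: enter (4,7) at t=1.1800
    x: enter (3,7) at t=2.0785
    y: enter (3,8) at t=3.1800
    x: enter (2,8) at t=3.2332
    x: enter (1,8) at t=4.3879
    y: enter (1,9) at t=5.1800 ← occupied
  → r_2 = 5.1800
beam 3: φ=180°, α=240°
  dir = (cos 240°, sin 240°) = (-0.5000, -0.8660); from cell (5,6)
  next x-line at t=1.6000, next y-line at t=0.4734; Δt_x=2.0000, Δt_y=1.1547
    y: enter (5,5) at t=0.4734
    x: enter (4,5) at t=1.6000
    y: enter (4,4) at t=1.6281
    y: enter (4,3) at t=2.7828
    x: enter (3,3) at t=3.6000
    y: enter (3,2) at t=3.9375
    y: enter (3,1) at t=5.0922
    x: enter (2,1) at t=5.6000
    y: enter (2,0) at t=6.2469 ← occupied
  → r_3 = 6.2469
beam 4: φ=270°, α=330°
  dir = (cos 330°, sin 330°) = (0.8660, -0.5000); from cell (5,6)
  next x-line at t=0.2309, next y-line at t=0.8200; Δt_x=1.1547, Δt_y=2.0000
    x: enter (6,6) at t=0.2309 ← occupied
  → r_4 = 0.2309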